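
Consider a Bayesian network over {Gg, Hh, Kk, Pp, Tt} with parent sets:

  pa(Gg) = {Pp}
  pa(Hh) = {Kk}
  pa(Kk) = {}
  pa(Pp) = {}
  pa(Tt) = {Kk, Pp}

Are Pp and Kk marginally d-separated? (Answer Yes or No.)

Yes — Pp and Kk are d-separated given ∅.

Only one path connects Pp and Kk:
Path 1: Pp → Tt ← Kk
  Tt is a collider here and neither Tt nor any of its descendants is conditioned on, so the collider stays closed — the path is blocked at Tt.
Every path is blocked, so Pp and Kk are d-separated given ∅.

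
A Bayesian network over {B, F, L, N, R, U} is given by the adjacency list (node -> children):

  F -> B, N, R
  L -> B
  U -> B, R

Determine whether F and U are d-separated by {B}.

Enumerating the 2 paths from F to U and testing each for blocking by {B}:
  1. F → B ← U — B:collider[open] ⇒ active
  2. F → R ← U — R:collider[blocks] ⇒ blocked
Since the path F → B ← U is active, F and U are not d-separated given {B}.

No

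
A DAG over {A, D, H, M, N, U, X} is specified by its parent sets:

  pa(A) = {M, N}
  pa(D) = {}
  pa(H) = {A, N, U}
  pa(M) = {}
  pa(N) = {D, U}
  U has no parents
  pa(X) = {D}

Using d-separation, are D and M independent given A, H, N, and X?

3 paths connect D and M; each must be blocked for d-separation to hold:
  1. D → N → A ← M — N:chain[blocks]; A:collider[open] ⇒ blocked
  2. D → N ← U → H ← A ← M — N:collider[open]; U:fork[open]; H:collider[open]; A:chain[blocks] ⇒ blocked
  3. D → N → H ← A ← M — N:chain[blocks]; H:collider[open]; A:chain[blocks] ⇒ blocked
Since every path is blocked, d-separation holds.

Yes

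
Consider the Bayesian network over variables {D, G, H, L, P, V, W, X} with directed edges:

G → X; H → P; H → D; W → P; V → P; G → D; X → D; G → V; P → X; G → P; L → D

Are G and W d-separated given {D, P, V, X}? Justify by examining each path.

No — G and W are not d-separated given {D, P, V, X}.

There are 6 undirected paths between G and W; checking each against the conditioning set {D, P, V, X}:
  1. G → X → D ← H → P ← W — X:chain[blocks]; D:collider[open]; H:fork[open]; P:collider[open] ⇒ blocked
  2. G → X ← P ← W — X:collider[open]; P:chain[blocks] ⇒ blocked
  3. G → V → P ← W — V:chain[blocks]; P:collider[open] ⇒ blocked
  4. G → D ← H → P ← W — D:collider[open]; H:fork[open]; P:collider[open] ⇒ active
  5. G → D ← X ← P ← W — D:collider[open]; X:chain[blocks]; P:chain[blocks] ⇒ blocked
  6. G → P ← W — P:collider[open] ⇒ active
Since the path G → D ← H → P ← W is active, G and W are not d-separated given {D, P, V, X}.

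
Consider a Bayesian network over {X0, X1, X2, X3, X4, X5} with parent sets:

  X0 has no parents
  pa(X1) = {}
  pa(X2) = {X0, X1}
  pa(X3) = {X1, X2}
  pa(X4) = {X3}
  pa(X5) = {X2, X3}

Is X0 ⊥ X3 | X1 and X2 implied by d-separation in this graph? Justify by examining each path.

We examine all 3 paths between X0 and X3:
  1. X0 → X2 → X5 ← X3 — X2:chain[blocks]; X5:collider[blocks] ⇒ blocked
  2. X0 → X2 ← X1 → X3 — X2:collider[open]; X1:fork[blocks] ⇒ blocked
  3. X0 → X2 → X3 — X2:chain[blocks] ⇒ blocked
Since every path is blocked, d-separation holds.

Yes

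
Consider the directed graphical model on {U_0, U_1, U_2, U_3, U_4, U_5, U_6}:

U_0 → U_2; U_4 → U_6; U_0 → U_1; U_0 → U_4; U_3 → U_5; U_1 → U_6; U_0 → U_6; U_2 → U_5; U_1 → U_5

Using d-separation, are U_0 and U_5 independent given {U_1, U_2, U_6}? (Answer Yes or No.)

Yes

4 paths connect U_0 and U_5; each must be blocked for d-separation to hold:
Path 1: U_0 → U_1 → U_5
  U_1 is a chain here and U_1 is conditioned on, so the path is blocked at U_1.
Path 2: U_0 → U_6 ← U_1 → U_5
  U_1 is a fork here and U_1 is conditioned on, so the path is blocked at U_1.
Path 3: U_0 → U_2 → U_5
  U_2 is a chain here and U_2 is conditioned on, so the path is blocked at U_2.
Path 4: U_0 → U_4 → U_6 ← U_1 → U_5
  U_1 is a fork here and U_1 is conditioned on, so the path is blocked at U_1.
Every path is blocked, so U_0 and U_5 are d-separated given {U_1, U_2, U_6}.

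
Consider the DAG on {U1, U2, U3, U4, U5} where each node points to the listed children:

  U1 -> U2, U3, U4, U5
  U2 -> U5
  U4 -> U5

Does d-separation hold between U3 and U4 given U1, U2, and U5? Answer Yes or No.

Yes

We examine all 3 paths between U3 and U4:
Path 1: U3 ← U1 → U5 ← U4
  U1 is a fork here and U1 is conditioned on, so the path is blocked at U1.
Path 2: U3 ← U1 → U4
  U1 is a fork here and U1 is conditioned on, so the path is blocked at U1.
Path 3: U3 ← U1 → U2 → U5 ← U4
  U1 is a fork here and U1 is conditioned on, so the path is blocked at U1.
Since every path is blocked, d-separation holds.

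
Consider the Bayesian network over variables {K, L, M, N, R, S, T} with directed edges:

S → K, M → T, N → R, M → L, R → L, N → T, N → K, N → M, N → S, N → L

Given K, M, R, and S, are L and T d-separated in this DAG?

There are 6 undirected paths between L and T; checking each against the conditioning set {K, M, R, S}:
Path 1: L ← M ← N → T
  M is a chain here and M is conditioned on, so the path is blocked at M.
Path 2: L ← M → T
  M is a fork here and M is conditioned on, so the path is blocked at M.
Path 3: L ← N → M → T
  M is a chain here and M is conditioned on, so the path is blocked at M.
Path 4: L ← N → T
  N is a fork and N is not conditioned on — no node blocks this path, so it is active.
Path 5: L ← R ← N → M → T
  R is a chain here and R is conditioned on, so the path is blocked at R.
Path 6: L ← R ← N → T
  R is a chain here and R is conditioned on, so the path is blocked at R.
At least one path is unblocked, so d-separation fails.

No — L and T are not d-separated given {K, M, R, S}.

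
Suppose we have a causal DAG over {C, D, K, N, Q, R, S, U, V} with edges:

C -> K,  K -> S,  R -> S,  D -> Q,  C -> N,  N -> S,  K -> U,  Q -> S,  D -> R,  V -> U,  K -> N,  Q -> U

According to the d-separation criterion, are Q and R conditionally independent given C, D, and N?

We examine all 5 paths between Q and R:
  1. Q → S ← R — S:collider[blocks] ⇒ blocked
  2. Q → U ← K ← C → N → S ← R — U:collider[blocks]; K:chain[open]; C:fork[blocks]; N:chain[blocks]; S:collider[blocks] ⇒ blocked
  3. Q → U ← K → S ← R — U:collider[blocks]; K:fork[open]; S:collider[blocks] ⇒ blocked
  4. Q → U ← K → N → S ← R — U:collider[blocks]; K:fork[open]; N:chain[blocks]; S:collider[blocks] ⇒ blocked
  5. Q ← D → R — D:fork[blocks] ⇒ blocked
Since every path is blocked, d-separation holds.

Yes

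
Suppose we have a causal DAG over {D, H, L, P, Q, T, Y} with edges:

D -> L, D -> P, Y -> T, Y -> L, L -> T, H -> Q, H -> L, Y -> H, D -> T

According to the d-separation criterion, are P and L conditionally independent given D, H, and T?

4 paths connect P and L; each must be blocked for d-separation to hold:
  1. P ← D → T ← Y → H → L — D:fork[blocks]; T:collider[open]; Y:fork[open]; H:chain[blocks] ⇒ blocked
  2. P ← D → T ← Y → L — D:fork[blocks]; T:collider[open]; Y:fork[open] ⇒ blocked
  3. P ← D → T ← L — D:fork[blocks]; T:collider[open] ⇒ blocked
  4. P ← D → L — D:fork[blocks] ⇒ blocked
Every path is blocked, so P and L are d-separated given {D, H, T}.

Yes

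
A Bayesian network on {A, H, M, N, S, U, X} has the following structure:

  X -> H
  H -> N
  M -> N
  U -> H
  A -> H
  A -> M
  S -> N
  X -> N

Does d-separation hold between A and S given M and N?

No

3 paths connect A and S; each must be blocked for d-separation to hold:
  1. A → H ← X → N ← S — H:collider[open]; X:fork[open]; N:collider[open] ⇒ active
  2. A → H → N ← S — H:chain[open]; N:collider[open] ⇒ active
  3. A → M → N ← S — M:chain[blocks]; N:collider[open] ⇒ blocked
At least one path is unblocked, so d-separation fails.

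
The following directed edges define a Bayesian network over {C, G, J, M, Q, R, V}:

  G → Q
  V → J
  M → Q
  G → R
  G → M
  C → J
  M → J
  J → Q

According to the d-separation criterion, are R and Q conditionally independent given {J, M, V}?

No — R and Q are not d-separated given {J, M, V}.

3 paths connect R and Q; each must be blocked for d-separation to hold:
Path 1: R ← G → M → Q
  M is a chain here and M is conditioned on, so the path is blocked at M.
Path 2: R ← G → M → J → Q
  M is a chain here and M is conditioned on, so the path is blocked at M.
Path 3: R ← G → Q
  G is a fork and G is not conditioned on — no node blocks this path, so it is active.
Since the path R ← G → Q is active, R and Q are not d-separated given {J, M, V}.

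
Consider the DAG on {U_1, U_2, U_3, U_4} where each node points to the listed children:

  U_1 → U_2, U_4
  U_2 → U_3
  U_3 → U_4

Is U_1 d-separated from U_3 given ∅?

No

There are 2 undirected paths between U_1 and U_3; checking each against the conditioning set ∅:
Path 1: U_1 → U_2 → U_3
  U_2 is a chain and U_2 is not conditioned on — no node blocks this path, so it is active.
Path 2: U_1 → U_4 ← U_3
  U_4 is a collider here and neither U_4 nor any of its descendants is conditioned on, so the collider stays closed — the path is blocked at U_4.
Since the path U_1 → U_2 → U_3 is active, U_1 and U_3 are not d-separated given ∅.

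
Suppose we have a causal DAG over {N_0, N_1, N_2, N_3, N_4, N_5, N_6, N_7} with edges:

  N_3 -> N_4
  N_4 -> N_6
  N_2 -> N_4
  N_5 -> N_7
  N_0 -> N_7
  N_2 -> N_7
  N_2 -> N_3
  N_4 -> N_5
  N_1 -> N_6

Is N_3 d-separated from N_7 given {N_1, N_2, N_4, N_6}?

There are 4 undirected paths between N_3 and N_7; checking each against the conditioning set {N_1, N_2, N_4, N_6}:
Path 1: N_3 → N_4 ← N_2 → N_7
  N_2 is a fork here and N_2 is conditioned on, so the path is blocked at N_2.
Path 2: N_3 → N_4 → N_5 → N_7
  N_4 is a chain here and N_4 is conditioned on, so the path is blocked at N_4.
Path 3: N_3 ← N_2 → N_4 → N_5 → N_7
  N_2 is a fork here and N_2 is conditioned on, so the path is blocked at N_2.
Path 4: N_3 ← N_2 → N_7
  N_2 is a fork here and N_2 is conditioned on, so the path is blocked at N_2.
All paths are blocked; N_3 ⊥ N_7 | {N_1, N_2, N_4, N_6} holds.

Yes — N_3 and N_7 are d-separated given {N_1, N_2, N_4, N_6}.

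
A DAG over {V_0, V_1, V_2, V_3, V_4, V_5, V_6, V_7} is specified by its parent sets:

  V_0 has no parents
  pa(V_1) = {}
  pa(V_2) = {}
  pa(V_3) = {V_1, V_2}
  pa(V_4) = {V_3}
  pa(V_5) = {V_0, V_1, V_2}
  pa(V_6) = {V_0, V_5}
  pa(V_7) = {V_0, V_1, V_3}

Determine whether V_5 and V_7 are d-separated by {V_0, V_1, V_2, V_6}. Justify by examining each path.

We examine all 6 paths between V_5 and V_7:
Path 1: V_5 → V_6 ← V_0 → V_7
  V_0 is a fork here and V_0 is conditioned on, so the path is blocked at V_0.
Path 2: V_5 ← V_0 → V_7
  V_0 is a fork here and V_0 is conditioned on, so the path is blocked at V_0.
Path 3: V_5 ← V_1 → V_3 → V_7
  V_1 is a fork here and V_1 is conditioned on, so the path is blocked at V_1.
Path 4: V_5 ← V_1 → V_7
  V_1 is a fork here and V_1 is conditioned on, so the path is blocked at V_1.
Path 5: V_5 ← V_2 → V_3 ← V_1 → V_7
  V_2 is a fork here and V_2 is conditioned on, so the path is blocked at V_2.
Path 6: V_5 ← V_2 → V_3 → V_7
  V_2 is a fork here and V_2 is conditioned on, so the path is blocked at V_2.
Since every path is blocked, d-separation holds.

Yes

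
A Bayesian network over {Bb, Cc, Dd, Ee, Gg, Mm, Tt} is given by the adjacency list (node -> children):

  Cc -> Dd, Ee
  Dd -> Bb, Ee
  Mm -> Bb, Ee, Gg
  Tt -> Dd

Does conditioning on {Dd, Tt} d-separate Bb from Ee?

No — Bb and Ee are not d-separated given {Dd, Tt}.

There are 3 undirected paths between Bb and Ee; checking each against the conditioning set {Dd, Tt}:
Path 1: Bb ← Mm → Ee
  Mm is a fork and Mm is not conditioned on — no node blocks this path, so it is active.
Path 2: Bb ← Dd ← Cc → Ee
  Dd is a chain here and Dd is conditioned on, so the path is blocked at Dd.
Path 3: Bb ← Dd → Ee
  Dd is a fork here and Dd is conditioned on, so the path is blocked at Dd.
At least one path is unblocked, so d-separation fails.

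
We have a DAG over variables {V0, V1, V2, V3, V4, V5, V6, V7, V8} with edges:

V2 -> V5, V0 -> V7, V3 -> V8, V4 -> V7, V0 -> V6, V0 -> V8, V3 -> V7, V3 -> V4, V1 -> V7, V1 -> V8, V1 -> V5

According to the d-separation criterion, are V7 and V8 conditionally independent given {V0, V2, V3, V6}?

No — V7 and V8 are not d-separated given {V0, V2, V3, V6}.

We examine all 4 paths between V7 and V8:
Path 1: V7 ← V0 → V8
  V0 is a fork here and V0 is conditioned on, so the path is blocked at V0.
Path 2: V7 ← V1 → V8
  V1 is a fork and V1 is not conditioned on — no node blocks this path, so it is active.
Path 3: V7 ← V4 ← V3 → V8
  V3 is a fork here and V3 is conditioned on, so the path is blocked at V3.
Path 4: V7 ← V3 → V8
  V3 is a fork here and V3 is conditioned on, so the path is blocked at V3.
Since the path V7 ← V1 → V8 is active, V7 and V8 are not d-separated given {V0, V2, V3, V6}.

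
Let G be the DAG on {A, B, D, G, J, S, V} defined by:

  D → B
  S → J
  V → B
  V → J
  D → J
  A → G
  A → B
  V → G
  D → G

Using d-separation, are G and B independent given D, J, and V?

No — G and B are not d-separated given {D, J, V}.

We examine all 5 paths between G and B:
Path 1: G ← V → B
  V is a fork here and V is conditioned on, so the path is blocked at V.
Path 2: G ← V → J ← D → B
  V is a fork here and V is conditioned on, so the path is blocked at V.
Path 3: G ← A → B
  A is a fork and A is not conditioned on — no node blocks this path, so it is active.
Path 4: G ← D → B
  D is a fork here and D is conditioned on, so the path is blocked at D.
Path 5: G ← D → J ← V → B
  D is a fork here and D is conditioned on, so the path is blocked at D.
Because an active path exists, G and B are not d-separated.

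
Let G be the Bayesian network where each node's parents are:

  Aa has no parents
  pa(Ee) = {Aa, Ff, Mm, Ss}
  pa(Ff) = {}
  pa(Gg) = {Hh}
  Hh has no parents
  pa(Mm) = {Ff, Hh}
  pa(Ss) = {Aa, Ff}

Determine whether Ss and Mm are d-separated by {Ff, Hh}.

Yes — Ss and Mm are d-separated given {Ff, Hh}.

Enumerating the 6 paths from Ss to Mm and testing each for blocking by {Ff, Hh}:
  1. Ss ← Aa → Ee ← Mm — Aa:fork[open]; Ee:collider[blocks] ⇒ blocked
  2. Ss ← Aa → Ee ← Ff → Mm — Aa:fork[open]; Ee:collider[blocks]; Ff:fork[blocks] ⇒ blocked
  3. Ss ← Ff → Mm — Ff:fork[blocks] ⇒ blocked
  4. Ss ← Ff → Ee ← Mm — Ff:fork[blocks]; Ee:collider[blocks] ⇒ blocked
  5. Ss → Ee ← Mm — Ee:collider[blocks] ⇒ blocked
  6. Ss → Ee ← Ff → Mm — Ee:collider[blocks]; Ff:fork[blocks] ⇒ blocked
Every path is blocked, so Ss and Mm are d-separated given {Ff, Hh}.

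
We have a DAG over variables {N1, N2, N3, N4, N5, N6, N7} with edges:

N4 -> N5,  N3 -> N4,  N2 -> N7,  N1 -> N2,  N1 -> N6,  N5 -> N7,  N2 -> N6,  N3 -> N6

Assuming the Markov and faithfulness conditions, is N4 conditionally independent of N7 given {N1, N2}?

No — N4 and N7 are not d-separated given {N1, N2}.

We examine all 3 paths between N4 and N7:
Path 1: N4 → N5 → N7
  N5 is a chain and N5 is not conditioned on — no node blocks this path, so it is active.
Path 2: N4 ← N3 → N6 ← N1 → N2 → N7
  N6 is a collider here and neither N6 nor any of its descendants is conditioned on, so the collider stays closed — the path is blocked at N6.
Path 3: N4 ← N3 → N6 ← N2 → N7
  N6 is a collider here and neither N6 nor any of its descendants is conditioned on, so the collider stays closed — the path is blocked at N6.
Since the path N4 → N5 → N7 is active, N4 and N7 are not d-separated given {N1, N2}.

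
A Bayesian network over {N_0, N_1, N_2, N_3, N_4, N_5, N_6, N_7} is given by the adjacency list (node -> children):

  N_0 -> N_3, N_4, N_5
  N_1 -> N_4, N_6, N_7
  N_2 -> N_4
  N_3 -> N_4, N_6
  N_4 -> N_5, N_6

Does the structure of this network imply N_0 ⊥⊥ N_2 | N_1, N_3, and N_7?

Yes

Enumerating the 5 paths from N_0 to N_2 and testing each for blocking by {N_1, N_3, N_7}:
Path 1: N_0 → N_4 ← N_2
  N_4 is a collider here and neither N_4 nor any of its descendants is conditioned on, so the collider stays closed — the path is blocked at N_4.
Path 2: N_0 → N_5 ← N_4 ← N_2
  N_5 is a collider here and neither N_5 nor any of its descendants is conditioned on, so the collider stays closed — the path is blocked at N_5.
Path 3: N_0 → N_3 → N_4 ← N_2
  N_3 is a chain here and N_3 is conditioned on, so the path is blocked at N_3.
Path 4: N_0 → N_3 → N_6 ← N_1 → N_4 ← N_2
  N_3 is a chain here and N_3 is conditioned on, so the path is blocked at N_3.
Path 5: N_0 → N_3 → N_6 ← N_4 ← N_2
  N_3 is a chain here and N_3 is conditioned on, so the path is blocked at N_3.
All paths are blocked; N_0 ⊥ N_2 | {N_1, N_3, N_7} holds.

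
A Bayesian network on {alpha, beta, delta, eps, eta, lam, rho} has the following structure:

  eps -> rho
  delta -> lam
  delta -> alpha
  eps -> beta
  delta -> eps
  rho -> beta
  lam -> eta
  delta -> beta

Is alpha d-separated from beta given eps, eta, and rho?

No

Enumerating the 3 paths from alpha to beta and testing each for blocking by {eps, eta, rho}:
  1. alpha ← delta → beta — delta:fork[open] ⇒ active
  2. alpha ← delta → eps → beta — delta:fork[open]; eps:chain[blocks] ⇒ blocked
  3. alpha ← delta → eps → rho → beta — delta:fork[open]; eps:chain[blocks]; rho:chain[blocks] ⇒ blocked
At least one path is unblocked, so d-separation fails.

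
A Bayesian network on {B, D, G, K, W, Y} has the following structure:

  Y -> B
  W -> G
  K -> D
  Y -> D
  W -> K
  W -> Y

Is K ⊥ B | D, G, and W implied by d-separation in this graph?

No

Enumerating the 2 paths from K to B and testing each for blocking by {D, G, W}:
Path 1: K → D ← Y → B
  D is a collider and D is conditioned on, which opens it; Y is a fork and Y is not conditioned on — no node blocks this path, so it is active.
Path 2: K ← W → Y → B
  W is a fork here and W is conditioned on, so the path is blocked at W.
Since the path K → D ← Y → B is active, K and B are not d-separated given {D, G, W}.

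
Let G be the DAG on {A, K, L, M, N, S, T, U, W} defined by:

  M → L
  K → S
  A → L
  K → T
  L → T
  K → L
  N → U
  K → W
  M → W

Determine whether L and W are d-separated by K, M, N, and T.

Yes

We examine all 3 paths between L and W:
Path 1: L ← K → W
  K is a fork here and K is conditioned on, so the path is blocked at K.
Path 2: L ← M → W
  M is a fork here and M is conditioned on, so the path is blocked at M.
Path 3: L → T ← K → W
  K is a fork here and K is conditioned on, so the path is blocked at K.
Every path is blocked, so L and W are d-separated given {K, M, N, T}.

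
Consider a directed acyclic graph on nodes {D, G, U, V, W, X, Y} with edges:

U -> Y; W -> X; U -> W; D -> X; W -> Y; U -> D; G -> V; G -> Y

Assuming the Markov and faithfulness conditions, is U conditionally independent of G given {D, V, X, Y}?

There are 3 undirected paths between U and G; checking each against the conditioning set {D, V, X, Y}:
  1. U → W → Y ← G — W:chain[open]; Y:collider[open] ⇒ active
  2. U → D → X ← W → Y ← G — D:chain[blocks]; X:collider[open]; W:fork[open]; Y:collider[open] ⇒ blocked
  3. U → Y ← G — Y:collider[open] ⇒ active
Because an active path exists, U and G are not d-separated.

No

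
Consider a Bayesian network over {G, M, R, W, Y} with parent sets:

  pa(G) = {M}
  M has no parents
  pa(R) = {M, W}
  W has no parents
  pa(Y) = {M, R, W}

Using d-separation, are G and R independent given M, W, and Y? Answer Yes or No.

We examine all 3 paths between G and R:
Path 1: G ← M → R
  M is a fork here and M is conditioned on, so the path is blocked at M.
Path 2: G ← M → Y ← R
  M is a fork here and M is conditioned on, so the path is blocked at M.
Path 3: G ← M → Y ← W → R
  M is a fork here and M is conditioned on, so the path is blocked at M.
Since every path is blocked, d-separation holds.

Yes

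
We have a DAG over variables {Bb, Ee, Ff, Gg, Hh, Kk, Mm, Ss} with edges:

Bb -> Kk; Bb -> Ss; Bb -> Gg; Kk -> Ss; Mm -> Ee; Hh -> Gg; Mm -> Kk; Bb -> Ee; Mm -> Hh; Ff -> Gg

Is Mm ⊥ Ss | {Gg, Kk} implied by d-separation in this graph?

No

6 paths connect Mm and Ss; each must be blocked for d-separation to hold:
Path 1: Mm → Hh → Gg ← Bb → Kk → Ss
  Kk is a chain here and Kk is conditioned on, so the path is blocked at Kk.
Path 2: Mm → Hh → Gg ← Bb → Ss
  Hh is a chain and Hh is not conditioned on; Gg is a collider and Gg is conditioned on, which opens it; Bb is a fork and Bb is not conditioned on — no node blocks this path, so it is active.
Path 3: Mm → Ee ← Bb → Kk → Ss
  Ee is a collider here and neither Ee nor any of its descendants is conditioned on, so the collider stays closed — the path is blocked at Ee.
Path 4: Mm → Ee ← Bb → Ss
  Ee is a collider here and neither Ee nor any of its descendants is conditioned on, so the collider stays closed — the path is blocked at Ee.
Path 5: Mm → Kk ← Bb → Ss
  Kk is a collider and Kk is conditioned on, which opens it; Bb is a fork and Bb is not conditioned on — no node blocks this path, so it is active.
Path 6: Mm → Kk → Ss
  Kk is a chain here and Kk is conditioned on, so the path is blocked at Kk.
Since the path Mm → Hh → Gg ← Bb → Ss is active, Mm and Ss are not d-separated given {Gg, Kk}.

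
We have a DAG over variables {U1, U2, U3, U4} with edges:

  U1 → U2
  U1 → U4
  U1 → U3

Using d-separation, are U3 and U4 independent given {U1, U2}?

Yes — U3 and U4 are d-separated given {U1, U2}.

There is one path between U3 and U4:
  1. U3 ← U1 → U4 — U1:fork[blocks] ⇒ blocked
All paths are blocked; U3 ⊥ U4 | {U1, U2} holds.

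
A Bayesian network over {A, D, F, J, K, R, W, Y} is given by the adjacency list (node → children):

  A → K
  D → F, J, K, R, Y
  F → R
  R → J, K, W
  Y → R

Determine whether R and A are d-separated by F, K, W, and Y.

No

There are 5 undirected paths between R and A; checking each against the conditioning set {F, K, W, Y}:
  1. R ← Y ← D → K ← A — Y:chain[blocks]; D:fork[open]; K:collider[open] ⇒ blocked
  2. R ← D → K ← A — D:fork[open]; K:collider[open] ⇒ active
  3. R → K ← A — K:collider[open] ⇒ active
  4. R → J ← D → K ← A — J:collider[blocks]; D:fork[open]; K:collider[open] ⇒ blocked
  5. R ← F ← D → K ← A — F:chain[blocks]; D:fork[open]; K:collider[open] ⇒ blocked
Since the path R ← D → K ← A is active, R and A are not d-separated given {F, K, W, Y}.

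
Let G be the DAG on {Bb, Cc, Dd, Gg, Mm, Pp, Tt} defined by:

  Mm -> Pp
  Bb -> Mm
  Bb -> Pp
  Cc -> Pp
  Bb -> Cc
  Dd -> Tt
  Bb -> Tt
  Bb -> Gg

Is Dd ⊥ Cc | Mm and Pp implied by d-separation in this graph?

Enumerating the 3 paths from Dd to Cc and testing each for blocking by {Mm, Pp}:
Path 1: Dd → Tt ← Bb → Mm → Pp ← Cc
  Tt is a collider here and neither Tt nor any of its descendants is conditioned on, so the collider stays closed — the path is blocked at Tt.
Path 2: Dd → Tt ← Bb → Cc
  Tt is a collider here and neither Tt nor any of its descendants is conditioned on, so the collider stays closed — the path is blocked at Tt.
Path 3: Dd → Tt ← Bb → Pp ← Cc
  Tt is a collider here and neither Tt nor any of its descendants is conditioned on, so the collider stays closed — the path is blocked at Tt.
All paths are blocked; Dd ⊥ Cc | {Mm, Pp} holds.

Yes — Dd and Cc are d-separated given {Mm, Pp}.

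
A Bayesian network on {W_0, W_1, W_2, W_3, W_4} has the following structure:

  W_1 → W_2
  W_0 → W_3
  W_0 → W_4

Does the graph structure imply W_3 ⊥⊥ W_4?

There is one path between W_3 and W_4:
  1. W_3 ← W_0 → W_4 — W_0:fork[open] ⇒ active
Since the path W_3 ← W_0 → W_4 is active, W_3 and W_4 are not d-separated given ∅.

No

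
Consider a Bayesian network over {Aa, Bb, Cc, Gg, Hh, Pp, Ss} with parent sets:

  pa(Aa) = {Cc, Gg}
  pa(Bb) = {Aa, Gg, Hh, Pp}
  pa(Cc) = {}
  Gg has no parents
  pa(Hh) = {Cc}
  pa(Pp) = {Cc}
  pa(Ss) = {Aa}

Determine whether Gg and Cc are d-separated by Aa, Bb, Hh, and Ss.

No

We examine all 6 paths between Gg and Cc:
Path 1: Gg → Bb ← Pp ← Cc
  Bb is a collider and Bb is conditioned on, which opens it; Pp is a chain and Pp is not conditioned on — no node blocks this path, so it is active.
Path 2: Gg → Bb ← Hh ← Cc
  Hh is a chain here and Hh is conditioned on, so the path is blocked at Hh.
Path 3: Gg → Bb ← Aa ← Cc
  Aa is a chain here and Aa is conditioned on, so the path is blocked at Aa.
Path 4: Gg → Aa → Bb ← Pp ← Cc
  Aa is a chain here and Aa is conditioned on, so the path is blocked at Aa.
Path 5: Gg → Aa → Bb ← Hh ← Cc
  Aa is a chain here and Aa is conditioned on, so the path is blocked at Aa.
Path 6: Gg → Aa ← Cc
  Aa is a collider and Aa is conditioned on, which opens it — no node blocks this path, so it is active.
Because an active path exists, Gg and Cc are not d-separated.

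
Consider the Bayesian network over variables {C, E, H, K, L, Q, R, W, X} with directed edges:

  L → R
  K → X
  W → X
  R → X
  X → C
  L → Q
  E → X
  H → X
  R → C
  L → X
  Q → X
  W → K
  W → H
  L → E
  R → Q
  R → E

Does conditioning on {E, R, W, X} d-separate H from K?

There are 4 undirected paths between H and K; checking each against the conditioning set {E, R, W, X}:
  1. H ← W → K — W:fork[blocks] ⇒ blocked
  2. H ← W → X ← K — W:fork[blocks]; X:collider[open] ⇒ blocked
  3. H → X ← K — X:collider[open] ⇒ active
  4. H → X ← W → K — X:collider[open]; W:fork[blocks] ⇒ blocked
Since the path H → X ← K is active, H and K are not d-separated given {E, R, W, X}.

No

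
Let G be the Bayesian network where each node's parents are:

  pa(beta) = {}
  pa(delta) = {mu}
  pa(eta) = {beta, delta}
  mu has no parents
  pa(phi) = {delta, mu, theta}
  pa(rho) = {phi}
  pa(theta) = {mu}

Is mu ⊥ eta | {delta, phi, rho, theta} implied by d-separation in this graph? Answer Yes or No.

We examine all 3 paths between mu and eta:
Path 1: mu → phi ← delta → eta
  delta is a fork here and delta is conditioned on, so the path is blocked at delta.
Path 2: mu → theta → phi ← delta → eta
  theta is a chain here and theta is conditioned on, so the path is blocked at theta.
Path 3: mu → delta → eta
  delta is a chain here and delta is conditioned on, so the path is blocked at delta.
All paths are blocked; mu ⊥ eta | {delta, phi, rho, theta} holds.

Yes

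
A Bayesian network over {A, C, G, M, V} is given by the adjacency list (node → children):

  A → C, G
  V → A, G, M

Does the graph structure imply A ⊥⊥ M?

We examine all 2 paths between A and M:
  1. A → G ← V → M — G:collider[blocks]; V:fork[open] ⇒ blocked
  2. A ← V → M — V:fork[open] ⇒ active
Because an active path exists, A and M are not d-separated.

No — A and M are not d-separated given ∅.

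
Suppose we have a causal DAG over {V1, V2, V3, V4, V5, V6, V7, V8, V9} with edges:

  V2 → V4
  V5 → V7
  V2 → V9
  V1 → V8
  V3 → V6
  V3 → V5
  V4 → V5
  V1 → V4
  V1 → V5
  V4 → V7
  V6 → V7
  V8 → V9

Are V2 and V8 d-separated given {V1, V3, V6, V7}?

There are 5 undirected paths between V2 and V8; checking each against the conditioning set {V1, V3, V6, V7}:
Path 1: V2 → V4 ← V1 → V8
  V1 is a fork here and V1 is conditioned on, so the path is blocked at V1.
Path 2: V2 → V4 → V5 ← V1 → V8
  V1 is a fork here and V1 is conditioned on, so the path is blocked at V1.
Path 3: V2 → V4 → V7 ← V6 ← V3 → V5 ← V1 → V8
  V6 is a chain here and V6 is conditioned on, so the path is blocked at V6.
Path 4: V2 → V4 → V7 ← V5 ← V1 → V8
  V1 is a fork here and V1 is conditioned on, so the path is blocked at V1.
Path 5: V2 → V9 ← V8
  V9 is a collider here and neither V9 nor any of its descendants is conditioned on, so the collider stays closed — the path is blocked at V9.
Since every path is blocked, d-separation holds.

Yes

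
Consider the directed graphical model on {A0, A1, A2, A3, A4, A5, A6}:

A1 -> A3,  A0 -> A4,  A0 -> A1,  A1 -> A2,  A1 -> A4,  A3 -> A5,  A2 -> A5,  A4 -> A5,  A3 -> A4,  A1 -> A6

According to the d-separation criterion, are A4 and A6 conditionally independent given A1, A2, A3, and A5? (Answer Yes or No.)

There are 6 undirected paths between A4 and A6; checking each against the conditioning set {A1, A2, A3, A5}:
  1. A4 ← A0 → A1 → A6 — A0:fork[open]; A1:chain[blocks] ⇒ blocked
  2. A4 → A5 ← A2 ← A1 → A6 — A5:collider[open]; A2:chain[blocks]; A1:fork[blocks] ⇒ blocked
  3. A4 → A5 ← A3 ← A1 → A6 — A5:collider[open]; A3:chain[blocks]; A1:fork[blocks] ⇒ blocked
  4. A4 ← A3 → A5 ← A2 ← A1 → A6 — A3:fork[blocks]; A5:collider[open]; A2:chain[blocks]; A1:fork[blocks] ⇒ blocked
  5. A4 ← A3 ← A1 → A6 — A3:chain[blocks]; A1:fork[blocks] ⇒ blocked
  6. A4 ← A1 → A6 — A1:fork[blocks] ⇒ blocked
Since every path is blocked, d-separation holds.

Yes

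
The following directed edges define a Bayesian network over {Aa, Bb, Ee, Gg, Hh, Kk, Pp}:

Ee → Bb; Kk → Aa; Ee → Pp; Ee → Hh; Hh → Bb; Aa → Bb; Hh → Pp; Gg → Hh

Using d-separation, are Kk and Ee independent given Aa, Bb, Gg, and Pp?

Yes

There are 3 undirected paths between Kk and Ee; checking each against the conditioning set {Aa, Bb, Gg, Pp}:
  1. Kk → Aa → Bb ← Ee — Aa:chain[blocks]; Bb:collider[open] ⇒ blocked
  2. Kk → Aa → Bb ← Hh ← Ee — Aa:chain[blocks]; Bb:collider[open]; Hh:chain[open] ⇒ blocked
  3. Kk → Aa → Bb ← Hh → Pp ← Ee — Aa:chain[blocks]; Bb:collider[open]; Hh:fork[open]; Pp:collider[open] ⇒ blocked
Every path is blocked, so Kk and Ee are d-separated given {Aa, Bb, Gg, Pp}.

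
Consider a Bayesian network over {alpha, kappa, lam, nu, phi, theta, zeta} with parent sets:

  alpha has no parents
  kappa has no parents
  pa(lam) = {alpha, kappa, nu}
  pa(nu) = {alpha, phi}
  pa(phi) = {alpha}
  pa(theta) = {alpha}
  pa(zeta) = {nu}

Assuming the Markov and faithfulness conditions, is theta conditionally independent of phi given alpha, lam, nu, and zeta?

We examine all 3 paths between theta and phi:
  1. theta ← alpha → phi — alpha:fork[blocks] ⇒ blocked
  2. theta ← alpha → nu ← phi — alpha:fork[blocks]; nu:collider[open] ⇒ blocked
  3. theta ← alpha → lam ← nu ← phi — alpha:fork[blocks]; lam:collider[open]; nu:chain[blocks] ⇒ blocked
Since every path is blocked, d-separation holds.

Yes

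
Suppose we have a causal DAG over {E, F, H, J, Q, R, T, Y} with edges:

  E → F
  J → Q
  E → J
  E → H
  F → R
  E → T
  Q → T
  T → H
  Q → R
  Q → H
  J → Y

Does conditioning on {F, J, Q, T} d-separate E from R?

Yes

6 paths connect E and R; each must be blocked for d-separation to hold:
Path 1: E → J → Q → R
  J is a chain here and J is conditioned on, so the path is blocked at J.
Path 2: E → F → R
  F is a chain here and F is conditioned on, so the path is blocked at F.
Path 3: E → T ← Q → R
  Q is a fork here and Q is conditioned on, so the path is blocked at Q.
Path 4: E → T → H ← Q → R
  T is a chain here and T is conditioned on, so the path is blocked at T.
Path 5: E → H ← Q → R
  H is a collider here and neither H nor any of its descendants is conditioned on, so the collider stays closed — the path is blocked at H.
Path 6: E → H ← T ← Q → R
  H is a collider here and neither H nor any of its descendants is conditioned on, so the collider stays closed — the path is blocked at H.
Since every path is blocked, d-separation holds.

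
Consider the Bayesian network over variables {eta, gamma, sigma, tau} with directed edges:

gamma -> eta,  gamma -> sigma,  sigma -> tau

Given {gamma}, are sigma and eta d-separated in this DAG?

The only undirected path from sigma to eta is:
Path 1: sigma ← gamma → eta
  gamma is a fork here and gamma is conditioned on, so the path is blocked at gamma.
Since every path is blocked, d-separation holds.

Yes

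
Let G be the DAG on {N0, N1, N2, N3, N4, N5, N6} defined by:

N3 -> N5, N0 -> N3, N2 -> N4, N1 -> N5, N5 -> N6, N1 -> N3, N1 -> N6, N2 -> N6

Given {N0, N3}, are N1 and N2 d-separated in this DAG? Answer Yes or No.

Yes

There are 3 undirected paths between N1 and N2; checking each against the conditioning set {N0, N3}:
Path 1: N1 → N5 → N6 ← N2
  N6 is a collider here and neither N6 nor any of its descendants is conditioned on, so the collider stays closed — the path is blocked at N6.
Path 2: N1 → N6 ← N2
  N6 is a collider here and neither N6 nor any of its descendants is conditioned on, so the collider stays closed — the path is blocked at N6.
Path 3: N1 → N3 → N5 → N6 ← N2
  N3 is a chain here and N3 is conditioned on, so the path is blocked at N3.
Since every path is blocked, d-separation holds.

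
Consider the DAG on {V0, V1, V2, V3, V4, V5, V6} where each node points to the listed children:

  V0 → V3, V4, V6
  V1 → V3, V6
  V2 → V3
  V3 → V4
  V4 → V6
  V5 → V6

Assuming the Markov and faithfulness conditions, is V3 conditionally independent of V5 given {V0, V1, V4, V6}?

Yes — V3 and V5 are d-separated given {V0, V1, V4, V6}.

There are 5 undirected paths between V3 and V5; checking each against the conditioning set {V0, V1, V4, V6}:
Path 1: V3 ← V1 → V6 ← V5
  V1 is a fork here and V1 is conditioned on, so the path is blocked at V1.
Path 2: V3 → V4 ← V0 → V6 ← V5
  V0 is a fork here and V0 is conditioned on, so the path is blocked at V0.
Path 3: V3 → V4 → V6 ← V5
  V4 is a chain here and V4 is conditioned on, so the path is blocked at V4.
Path 4: V3 ← V0 → V4 → V6 ← V5
  V0 is a fork here and V0 is conditioned on, so the path is blocked at V0.
Path 5: V3 ← V0 → V6 ← V5
  V0 is a fork here and V0 is conditioned on, so the path is blocked at V0.
All paths are blocked; V3 ⊥ V5 | {V0, V1, V4, V6} holds.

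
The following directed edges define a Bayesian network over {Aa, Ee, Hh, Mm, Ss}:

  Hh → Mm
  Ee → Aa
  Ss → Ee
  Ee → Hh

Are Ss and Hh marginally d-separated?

No

The only undirected path from Ss to Hh is:
Path 1: Ss → Ee → Hh
  Ee is a chain and Ee is not conditioned on — no node blocks this path, so it is active.
Since the path Ss → Ee → Hh is active, Ss and Hh are not d-separated given ∅.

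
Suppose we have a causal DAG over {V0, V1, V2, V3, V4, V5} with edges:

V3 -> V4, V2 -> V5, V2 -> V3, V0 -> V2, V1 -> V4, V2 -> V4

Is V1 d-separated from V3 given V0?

There are 2 undirected paths between V1 and V3; checking each against the conditioning set {V0}:
Path 1: V1 → V4 ← V3
  V4 is a collider here and neither V4 nor any of its descendants is conditioned on, so the collider stays closed — the path is blocked at V4.
Path 2: V1 → V4 ← V2 → V3
  V4 is a collider here and neither V4 nor any of its descendants is conditioned on, so the collider stays closed — the path is blocked at V4.
All paths are blocked; V1 ⊥ V3 | {V0} holds.

Yes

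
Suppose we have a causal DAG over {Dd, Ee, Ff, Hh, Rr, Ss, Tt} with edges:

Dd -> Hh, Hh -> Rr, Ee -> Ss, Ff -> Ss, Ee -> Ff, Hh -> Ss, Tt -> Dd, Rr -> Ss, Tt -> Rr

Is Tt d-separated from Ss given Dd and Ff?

No

We examine all 4 paths between Tt and Ss:
  1. Tt → Dd → Hh → Ss — Dd:chain[blocks]; Hh:chain[open] ⇒ blocked
  2. Tt → Dd → Hh → Rr → Ss — Dd:chain[blocks]; Hh:chain[open]; Rr:chain[open] ⇒ blocked
  3. Tt → Rr → Ss — Rr:chain[open] ⇒ active
  4. Tt → Rr ← Hh → Ss — Rr:collider[blocks]; Hh:fork[open] ⇒ blocked
Because an active path exists, Tt and Ss are not d-separated.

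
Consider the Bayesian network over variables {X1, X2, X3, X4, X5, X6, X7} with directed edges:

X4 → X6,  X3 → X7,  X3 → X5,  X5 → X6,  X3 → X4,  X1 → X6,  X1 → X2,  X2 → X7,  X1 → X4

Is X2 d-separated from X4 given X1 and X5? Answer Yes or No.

Yes

We examine all 6 paths between X2 and X4:
Path 1: X2 ← X1 → X6 ← X4
  X1 is a fork here and X1 is conditioned on, so the path is blocked at X1.
Path 2: X2 ← X1 → X6 ← X5 ← X3 → X4
  X1 is a fork here and X1 is conditioned on, so the path is blocked at X1.
Path 3: X2 ← X1 → X4
  X1 is a fork here and X1 is conditioned on, so the path is blocked at X1.
Path 4: X2 → X7 ← X3 → X4
  X7 is a collider here and neither X7 nor any of its descendants is conditioned on, so the collider stays closed — the path is blocked at X7.
Path 5: X2 → X7 ← X3 → X5 → X6 ← X1 → X4
  X7 is a collider here and neither X7 nor any of its descendants is conditioned on, so the collider stays closed — the path is blocked at X7.
Path 6: X2 → X7 ← X3 → X5 → X6 ← X4
  X7 is a collider here and neither X7 nor any of its descendants is conditioned on, so the collider stays closed — the path is blocked at X7.
All paths are blocked; X2 ⊥ X4 | {X1, X5} holds.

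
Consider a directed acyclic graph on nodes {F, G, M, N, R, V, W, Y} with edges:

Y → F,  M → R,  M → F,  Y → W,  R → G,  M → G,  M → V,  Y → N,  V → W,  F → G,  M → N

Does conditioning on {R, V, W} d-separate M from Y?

Yes

5 paths connect M and Y; each must be blocked for d-separation to hold:
  1. M → R → G ← F ← Y — R:chain[blocks]; G:collider[blocks]; F:chain[open] ⇒ blocked
  2. M → N ← Y — N:collider[blocks] ⇒ blocked
  3. M → F ← Y — F:collider[blocks] ⇒ blocked
  4. M → V → W ← Y — V:chain[blocks]; W:collider[open] ⇒ blocked
  5. M → G ← F ← Y — G:collider[blocks]; F:chain[open] ⇒ blocked
Since every path is blocked, d-separation holds.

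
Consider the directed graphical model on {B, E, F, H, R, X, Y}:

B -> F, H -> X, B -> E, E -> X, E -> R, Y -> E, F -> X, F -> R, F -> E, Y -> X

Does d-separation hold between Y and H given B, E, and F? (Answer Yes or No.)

Yes

There are 5 undirected paths between Y and H; checking each against the conditioning set {B, E, F}:
Path 1: Y → X ← H
  X is a collider here and neither X nor any of its descendants is conditioned on, so the collider stays closed — the path is blocked at X.
Path 2: Y → E ← B → F → X ← H
  B is a fork here and B is conditioned on, so the path is blocked at B.
Path 3: Y → E ← F → X ← H
  F is a fork here and F is conditioned on, so the path is blocked at F.
Path 4: Y → E → X ← H
  E is a chain here and E is conditioned on, so the path is blocked at E.
Path 5: Y → E → R ← F → X ← H
  E is a chain here and E is conditioned on, so the path is blocked at E.
All paths are blocked; Y ⊥ H | {B, E, F} holds.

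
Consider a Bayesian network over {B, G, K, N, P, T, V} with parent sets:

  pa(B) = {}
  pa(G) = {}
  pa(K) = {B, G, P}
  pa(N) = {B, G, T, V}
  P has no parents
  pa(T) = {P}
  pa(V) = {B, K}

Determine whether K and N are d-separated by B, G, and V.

6 paths connect K and N; each must be blocked for d-separation to hold:
Path 1: K → V ← B → N
  B is a fork here and B is conditioned on, so the path is blocked at B.
Path 2: K → V → N
  V is a chain here and V is conditioned on, so the path is blocked at V.
Path 3: K ← B → V → N
  B is a fork here and B is conditioned on, so the path is blocked at B.
Path 4: K ← B → N
  B is a fork here and B is conditioned on, so the path is blocked at B.
Path 5: K ← G → N
  G is a fork here and G is conditioned on, so the path is blocked at G.
Path 6: K ← P → T → N
  P is a fork and P is not conditioned on; T is a chain and T is not conditioned on — no node blocks this path, so it is active.
Since the path K ← P → T → N is active, K and N are not d-separated given {B, G, V}.

No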